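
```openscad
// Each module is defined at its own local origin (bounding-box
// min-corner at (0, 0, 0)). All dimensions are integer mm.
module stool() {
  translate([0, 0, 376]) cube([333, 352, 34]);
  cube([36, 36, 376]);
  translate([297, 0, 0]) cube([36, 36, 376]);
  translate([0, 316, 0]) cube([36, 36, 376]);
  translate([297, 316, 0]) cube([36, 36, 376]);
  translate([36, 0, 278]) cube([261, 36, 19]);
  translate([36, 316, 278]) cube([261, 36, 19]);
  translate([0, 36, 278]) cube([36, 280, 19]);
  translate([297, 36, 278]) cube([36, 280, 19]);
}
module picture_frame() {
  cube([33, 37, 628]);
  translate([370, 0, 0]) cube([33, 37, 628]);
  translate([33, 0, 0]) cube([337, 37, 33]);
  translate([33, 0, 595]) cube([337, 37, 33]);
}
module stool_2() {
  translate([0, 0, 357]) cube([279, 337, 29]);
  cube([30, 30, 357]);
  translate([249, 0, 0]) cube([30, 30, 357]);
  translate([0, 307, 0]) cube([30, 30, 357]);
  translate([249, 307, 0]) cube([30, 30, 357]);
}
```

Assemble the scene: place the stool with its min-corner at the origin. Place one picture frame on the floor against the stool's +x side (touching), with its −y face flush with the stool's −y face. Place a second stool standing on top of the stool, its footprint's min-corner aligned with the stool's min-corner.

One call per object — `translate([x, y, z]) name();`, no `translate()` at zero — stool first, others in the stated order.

stool();
translate([333, 0, 0]) picture_frame();
translate([0, 0, 410]) stool_2();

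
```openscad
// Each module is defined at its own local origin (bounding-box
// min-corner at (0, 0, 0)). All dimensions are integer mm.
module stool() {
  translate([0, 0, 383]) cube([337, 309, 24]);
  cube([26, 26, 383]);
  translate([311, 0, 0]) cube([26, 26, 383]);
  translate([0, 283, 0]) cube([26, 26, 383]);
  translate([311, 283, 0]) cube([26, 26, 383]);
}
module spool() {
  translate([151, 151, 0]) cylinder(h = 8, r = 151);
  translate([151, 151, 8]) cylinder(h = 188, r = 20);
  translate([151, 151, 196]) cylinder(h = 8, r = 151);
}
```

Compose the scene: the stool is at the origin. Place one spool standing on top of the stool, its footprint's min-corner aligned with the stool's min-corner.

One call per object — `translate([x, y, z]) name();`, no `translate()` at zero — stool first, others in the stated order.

stool();
translate([0, 0, 407]) spool();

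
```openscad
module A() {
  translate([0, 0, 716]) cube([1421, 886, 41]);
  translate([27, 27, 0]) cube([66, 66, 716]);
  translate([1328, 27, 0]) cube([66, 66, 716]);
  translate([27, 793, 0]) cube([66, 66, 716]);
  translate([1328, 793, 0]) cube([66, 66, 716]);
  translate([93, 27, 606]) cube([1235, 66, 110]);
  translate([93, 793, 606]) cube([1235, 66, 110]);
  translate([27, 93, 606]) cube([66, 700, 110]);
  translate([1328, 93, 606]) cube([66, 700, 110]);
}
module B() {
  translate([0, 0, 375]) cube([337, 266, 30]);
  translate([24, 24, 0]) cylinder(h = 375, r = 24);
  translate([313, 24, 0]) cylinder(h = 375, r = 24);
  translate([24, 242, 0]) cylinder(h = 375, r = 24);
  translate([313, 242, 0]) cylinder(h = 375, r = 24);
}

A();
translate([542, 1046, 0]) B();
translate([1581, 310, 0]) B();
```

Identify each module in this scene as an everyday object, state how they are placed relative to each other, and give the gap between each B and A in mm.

A is a table. B is a stool. Two stools sit around the table at the +y, +x sides. The gap between each stool and the table is 160 mm.

Each stool's nearest face is 160 mm from the table's bounding box.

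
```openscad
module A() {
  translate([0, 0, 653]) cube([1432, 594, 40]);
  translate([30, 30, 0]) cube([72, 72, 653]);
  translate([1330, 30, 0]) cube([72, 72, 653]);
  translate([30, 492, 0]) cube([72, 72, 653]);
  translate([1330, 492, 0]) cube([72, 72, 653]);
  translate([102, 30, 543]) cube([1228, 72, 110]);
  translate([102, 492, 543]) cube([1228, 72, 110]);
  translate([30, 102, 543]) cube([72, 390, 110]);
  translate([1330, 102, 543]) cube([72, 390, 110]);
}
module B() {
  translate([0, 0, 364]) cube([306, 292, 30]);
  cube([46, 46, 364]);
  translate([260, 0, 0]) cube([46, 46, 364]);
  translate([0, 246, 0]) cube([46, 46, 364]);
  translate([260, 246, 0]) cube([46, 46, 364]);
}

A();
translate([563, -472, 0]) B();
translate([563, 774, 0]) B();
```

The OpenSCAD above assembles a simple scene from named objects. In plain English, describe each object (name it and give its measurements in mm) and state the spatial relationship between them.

A is a table with a 1432×594 mm rectangular top, 40 mm thick, top surface at z = 693 mm, supported by four 72×72 mm square legs, each inset 30 mm from the nearest pair of top edges, running from the floor. Four apron rails, 72 mm thick and 110 mm tall, run between adjacent legs with their top edges flush with the underside of the top and their outer faces flush with the legs' outer faces.

B is a four-legged stool. The seat is 306×292 mm, 30 mm thick, top at z = 394 mm. It stands on four square legs, each 46×46 mm in cross-section, from z = 0 to the seat underside, each flush with a corner of the seat.

Two stools sit around the table at the −y, +y sides.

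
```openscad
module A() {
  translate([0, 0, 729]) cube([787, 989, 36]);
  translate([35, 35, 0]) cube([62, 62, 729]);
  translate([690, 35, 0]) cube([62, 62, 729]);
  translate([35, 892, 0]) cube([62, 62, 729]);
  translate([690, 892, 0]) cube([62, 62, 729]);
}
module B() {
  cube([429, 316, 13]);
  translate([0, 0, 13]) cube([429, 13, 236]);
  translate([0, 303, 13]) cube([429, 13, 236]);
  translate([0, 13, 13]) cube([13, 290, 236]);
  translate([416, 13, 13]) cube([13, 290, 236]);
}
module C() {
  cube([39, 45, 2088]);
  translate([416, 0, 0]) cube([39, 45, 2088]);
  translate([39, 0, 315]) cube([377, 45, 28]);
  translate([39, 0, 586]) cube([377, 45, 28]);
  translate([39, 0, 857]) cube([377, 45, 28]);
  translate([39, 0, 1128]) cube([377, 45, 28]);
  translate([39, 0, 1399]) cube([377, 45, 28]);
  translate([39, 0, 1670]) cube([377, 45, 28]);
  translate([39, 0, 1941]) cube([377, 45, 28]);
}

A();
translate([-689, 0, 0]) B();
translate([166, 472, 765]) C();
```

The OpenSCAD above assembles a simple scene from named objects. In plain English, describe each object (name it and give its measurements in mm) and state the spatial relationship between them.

A is a table with a 787×989 mm rectangular top, 36 mm thick, top surface at z = 765 mm, supported by four 62×62 mm square legs, each inset 35 mm from the nearest pair of top edges, running from the floor.

B is an open storage box with external size 429×316×249 mm and wall thickness 13 mm (the base is also 13 mm thick). The base covers the whole footprint; the four walls stand on the base, with the y-facing walls full-width and the x-facing walls fitting between their inner faces.

C is a wooden ladder with two side rails of 39×45 mm section and 2088 mm height, set 455 mm apart overall. Between them run 7 rectangular rungs (45 mm deep, 28 mm thick), front faces flush with the rails' −y face. The bottom of the first rung is 315 mm above the floor and each subsequent rung is 271 mm higher than the one below.

The open box is on the floor beside the table on its −x side. The ladder is on top of the table, centred.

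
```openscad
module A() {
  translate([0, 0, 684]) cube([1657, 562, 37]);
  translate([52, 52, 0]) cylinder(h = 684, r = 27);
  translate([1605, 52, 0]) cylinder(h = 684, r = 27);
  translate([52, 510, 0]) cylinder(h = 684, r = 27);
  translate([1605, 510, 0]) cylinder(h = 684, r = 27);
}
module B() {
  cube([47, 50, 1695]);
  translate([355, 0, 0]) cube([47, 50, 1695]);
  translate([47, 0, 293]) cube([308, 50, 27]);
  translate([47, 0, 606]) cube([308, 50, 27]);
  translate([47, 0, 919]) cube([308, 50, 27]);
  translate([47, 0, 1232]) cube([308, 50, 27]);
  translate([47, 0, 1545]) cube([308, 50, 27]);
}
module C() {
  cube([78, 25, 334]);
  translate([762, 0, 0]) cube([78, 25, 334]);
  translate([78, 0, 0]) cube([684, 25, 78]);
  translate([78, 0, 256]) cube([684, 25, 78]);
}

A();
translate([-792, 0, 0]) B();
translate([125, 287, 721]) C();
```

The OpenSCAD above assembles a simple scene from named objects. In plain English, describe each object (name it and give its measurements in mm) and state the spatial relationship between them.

A is a rectangular dining table. The top is 1657×562×37 mm with its upper surface at z = 721 mm. It stands on four round legs of 54 mm diameter, each leg's bounding box inset 25 mm from the nearest pair of top edges, running from the floor to the underside of the top.

B is a straight ladder. Two 47×50 mm vertical rails, 1695 mm tall, stand 402 mm apart (outside-to-outside) with their front faces coplanar on the −y side. 5 rungs, each 50 mm deep and 27 mm tall, span between the inner faces of the rails, front faces flush with the rails. The lowest rung's underside is at z = 293 mm and rungs are spaced 313 mm apart (underside to underside).

C is a picture frame with a 684×178 mm rectangular opening (x by z) and a uniform 78 mm border on every side. Frame depth is 25 mm along y. It is built from two vertical stiles running the full outside height and two horizontal rails spanning the gap between the stiles.

The ladder is on the floor beside the table on its −x side. The picture frame is on top of the table.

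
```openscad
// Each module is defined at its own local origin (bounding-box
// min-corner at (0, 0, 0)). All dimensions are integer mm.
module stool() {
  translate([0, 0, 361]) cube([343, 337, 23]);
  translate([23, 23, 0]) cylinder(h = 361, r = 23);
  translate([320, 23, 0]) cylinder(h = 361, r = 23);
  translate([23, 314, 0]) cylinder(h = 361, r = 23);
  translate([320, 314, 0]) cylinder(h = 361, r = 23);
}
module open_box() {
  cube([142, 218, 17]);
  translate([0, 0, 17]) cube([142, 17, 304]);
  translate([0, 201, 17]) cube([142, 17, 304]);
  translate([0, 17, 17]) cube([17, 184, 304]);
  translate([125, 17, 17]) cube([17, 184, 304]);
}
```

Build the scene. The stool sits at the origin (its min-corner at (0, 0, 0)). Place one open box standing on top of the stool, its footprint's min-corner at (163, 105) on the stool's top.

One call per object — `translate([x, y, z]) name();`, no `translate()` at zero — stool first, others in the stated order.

stool();
translate([163, 105, 384]) open_box();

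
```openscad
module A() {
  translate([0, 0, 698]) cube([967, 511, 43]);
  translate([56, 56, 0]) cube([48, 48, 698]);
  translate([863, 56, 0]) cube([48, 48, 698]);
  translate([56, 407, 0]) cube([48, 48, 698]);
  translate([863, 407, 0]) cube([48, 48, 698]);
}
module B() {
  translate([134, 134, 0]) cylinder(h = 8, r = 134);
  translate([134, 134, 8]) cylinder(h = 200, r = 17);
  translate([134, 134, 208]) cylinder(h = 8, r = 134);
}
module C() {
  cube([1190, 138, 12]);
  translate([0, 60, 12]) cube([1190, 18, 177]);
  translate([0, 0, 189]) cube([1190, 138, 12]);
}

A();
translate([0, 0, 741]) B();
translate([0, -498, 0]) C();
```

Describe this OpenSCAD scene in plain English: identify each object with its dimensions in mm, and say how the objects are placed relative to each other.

A is a table: top 967 mm (x) × 511 mm (y), 43 mm thick, upper face at z = 741 mm, on four 48×48 mm square legs, each inset 56 mm from the nearest pair of top edges, running from z = 0 to the bottom of the top.

B is a spool: two coaxial disc flanges of radius 134 mm and thickness 8 mm, joined by a core cylinder of radius 17 mm and height 200 mm. The lower flange rests on z = 0 and the three cylinders share a vertical axis.

C is an I-beam lying along x, 1190 mm long. Overall section height 201 mm. Two flanges 138 mm wide (y) and 12 mm thick, one on the floor and one at the top; a web 18 mm thick runs between them, centred on the flange width.

The spool is on top of the table. The I-beam is on the floor beside the table on its −y side.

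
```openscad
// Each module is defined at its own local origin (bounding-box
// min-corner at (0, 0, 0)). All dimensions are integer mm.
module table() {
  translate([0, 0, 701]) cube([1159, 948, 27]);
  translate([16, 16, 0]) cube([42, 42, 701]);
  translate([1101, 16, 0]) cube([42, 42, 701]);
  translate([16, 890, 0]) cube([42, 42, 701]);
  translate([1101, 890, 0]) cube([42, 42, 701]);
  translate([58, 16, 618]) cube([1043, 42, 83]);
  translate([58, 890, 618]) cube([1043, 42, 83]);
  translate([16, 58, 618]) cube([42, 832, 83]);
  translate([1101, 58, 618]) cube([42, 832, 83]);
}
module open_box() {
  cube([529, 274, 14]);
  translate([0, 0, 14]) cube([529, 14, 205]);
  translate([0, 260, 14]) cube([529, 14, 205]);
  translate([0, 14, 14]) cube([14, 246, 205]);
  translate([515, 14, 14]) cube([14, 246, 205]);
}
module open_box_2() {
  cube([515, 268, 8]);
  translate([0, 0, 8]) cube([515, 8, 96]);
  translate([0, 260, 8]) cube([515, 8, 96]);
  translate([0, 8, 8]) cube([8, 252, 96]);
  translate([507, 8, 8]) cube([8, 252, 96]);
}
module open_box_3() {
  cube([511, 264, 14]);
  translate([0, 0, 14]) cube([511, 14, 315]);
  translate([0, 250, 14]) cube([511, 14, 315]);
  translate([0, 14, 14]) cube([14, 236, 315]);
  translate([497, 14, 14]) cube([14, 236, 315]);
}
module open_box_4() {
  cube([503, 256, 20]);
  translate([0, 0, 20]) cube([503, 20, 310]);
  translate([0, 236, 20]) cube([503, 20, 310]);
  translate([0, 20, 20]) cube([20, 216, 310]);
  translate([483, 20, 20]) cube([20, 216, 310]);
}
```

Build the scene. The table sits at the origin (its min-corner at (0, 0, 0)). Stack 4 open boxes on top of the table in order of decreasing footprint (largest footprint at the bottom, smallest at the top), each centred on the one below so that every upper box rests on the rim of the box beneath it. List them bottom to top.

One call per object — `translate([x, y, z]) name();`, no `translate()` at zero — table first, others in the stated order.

table();
translate([315, 337, 728]) open_box();
translate([322, 340, 947]) open_box_2();
translate([324, 342, 1051]) open_box_3();
translate([328, 346, 1380]) open_box_4();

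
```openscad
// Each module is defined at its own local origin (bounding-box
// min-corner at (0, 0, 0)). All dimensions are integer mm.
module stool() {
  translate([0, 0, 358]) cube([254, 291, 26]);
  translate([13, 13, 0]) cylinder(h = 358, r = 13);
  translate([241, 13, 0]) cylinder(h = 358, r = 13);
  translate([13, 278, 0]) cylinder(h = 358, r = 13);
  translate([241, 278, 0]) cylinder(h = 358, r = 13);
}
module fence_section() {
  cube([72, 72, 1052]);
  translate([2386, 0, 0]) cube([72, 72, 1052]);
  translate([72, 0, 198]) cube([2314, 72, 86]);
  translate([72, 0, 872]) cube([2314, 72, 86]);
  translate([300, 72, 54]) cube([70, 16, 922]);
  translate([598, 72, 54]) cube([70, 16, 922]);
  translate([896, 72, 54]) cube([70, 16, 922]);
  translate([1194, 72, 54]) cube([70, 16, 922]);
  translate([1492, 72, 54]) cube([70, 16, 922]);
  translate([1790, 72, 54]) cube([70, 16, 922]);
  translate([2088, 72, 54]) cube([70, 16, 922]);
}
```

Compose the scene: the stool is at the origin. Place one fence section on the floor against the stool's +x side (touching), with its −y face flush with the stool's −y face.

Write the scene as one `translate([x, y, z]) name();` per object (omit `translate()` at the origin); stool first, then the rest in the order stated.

stool();
translate([254, 0, 0]) fence_section();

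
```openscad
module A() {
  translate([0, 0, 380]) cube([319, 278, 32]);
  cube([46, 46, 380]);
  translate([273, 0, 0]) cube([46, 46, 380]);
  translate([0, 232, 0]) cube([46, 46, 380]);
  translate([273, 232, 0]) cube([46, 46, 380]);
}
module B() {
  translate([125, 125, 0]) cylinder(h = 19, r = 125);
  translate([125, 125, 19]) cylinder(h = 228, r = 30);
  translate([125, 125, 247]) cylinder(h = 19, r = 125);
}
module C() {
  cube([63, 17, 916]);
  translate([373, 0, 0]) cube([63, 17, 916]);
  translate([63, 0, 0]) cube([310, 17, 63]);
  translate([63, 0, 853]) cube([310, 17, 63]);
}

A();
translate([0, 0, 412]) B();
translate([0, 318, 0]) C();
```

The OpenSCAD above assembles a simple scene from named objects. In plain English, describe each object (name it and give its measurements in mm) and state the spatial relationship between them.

A is a four-legged stool. The seat is a 319×278×32 mm slab whose top surface is at z = 412 mm; four square legs, each 46×46 mm in cross-section, run from the floor (z = 0) to the underside of the seat, each flush with a corner of the seat.

B is a spool: two coaxial disc flanges of radius 125 mm and thickness 19 mm, joined by a core cylinder of radius 30 mm and height 228 mm. The lower flange rests on z = 0 and the three cylinders share a vertical axis.

C is a picture frame with a 310×790 mm rectangular opening (x by z) and a uniform 63 mm border on every side. Frame depth is 17 mm along y. It is built from two vertical stiles running the full outside height and two horizontal rails spanning the gap between the stiles.

The spool is on top of the stool. The picture frame is on the floor beside the stool on its +y side.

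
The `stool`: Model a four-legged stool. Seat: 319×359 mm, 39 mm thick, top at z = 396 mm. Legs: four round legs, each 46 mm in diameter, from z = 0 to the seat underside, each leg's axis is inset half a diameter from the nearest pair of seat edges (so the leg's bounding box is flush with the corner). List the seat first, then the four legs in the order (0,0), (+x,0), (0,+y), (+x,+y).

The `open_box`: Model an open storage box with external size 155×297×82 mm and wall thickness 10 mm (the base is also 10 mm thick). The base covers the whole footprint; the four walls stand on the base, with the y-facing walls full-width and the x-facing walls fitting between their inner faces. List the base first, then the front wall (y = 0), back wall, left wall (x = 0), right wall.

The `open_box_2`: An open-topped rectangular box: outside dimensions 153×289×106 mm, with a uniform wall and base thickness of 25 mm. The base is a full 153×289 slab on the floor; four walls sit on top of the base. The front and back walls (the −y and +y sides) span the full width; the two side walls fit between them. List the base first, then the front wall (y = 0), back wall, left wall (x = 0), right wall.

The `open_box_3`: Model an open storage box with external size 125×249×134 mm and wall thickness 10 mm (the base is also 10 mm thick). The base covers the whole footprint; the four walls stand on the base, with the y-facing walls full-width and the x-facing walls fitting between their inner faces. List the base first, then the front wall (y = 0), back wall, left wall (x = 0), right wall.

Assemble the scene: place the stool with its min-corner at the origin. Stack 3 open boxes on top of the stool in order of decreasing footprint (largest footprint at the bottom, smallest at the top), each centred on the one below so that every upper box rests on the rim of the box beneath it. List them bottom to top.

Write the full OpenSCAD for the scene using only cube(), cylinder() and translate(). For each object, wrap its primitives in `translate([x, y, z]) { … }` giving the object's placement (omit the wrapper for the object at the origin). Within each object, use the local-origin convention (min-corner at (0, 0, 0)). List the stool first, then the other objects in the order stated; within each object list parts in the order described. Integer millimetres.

translate([0, 0, 357]) cube([319, 359, 39]);
translate([23, 23, 0]) cylinder(h = 357, r = 23);
translate([296, 23, 0]) cylinder(h = 357, r = 23);
translate([23, 336, 0]) cylinder(h = 357, r = 23);
translate([296, 336, 0]) cylinder(h = 357, r = 23);
translate([82, 31, 396]) {
  cube([155, 297, 10]);
  translate([0, 0, 10]) cube([155, 10, 72]);
  translate([0, 287, 10]) cube([155, 10, 72]);
  translate([0, 10, 10]) cube([10, 277, 72]);
  translate([145, 10, 10]) cube([10, 277, 72]);
}
translate([83, 35, 478]) {
  cube([153, 289, 25]);
  translate([0, 0, 25]) cube([153, 25, 81]);
  translate([0, 264, 25]) cube([153, 25, 81]);
  translate([0, 25, 25]) cube([25, 239, 81]);
  translate([128, 25, 25]) cube([25, 239, 81]);
}
translate([97, 55, 584]) {
  cube([125, 249, 10]);
  translate([0, 0, 10]) cube([125, 10, 124]);
  translate([0, 239, 10]) cube([125, 10, 124]);
  translate([0, 10, 10]) cube([10, 229, 124]);
  translate([115, 10, 10]) cube([10, 229, 124]);
}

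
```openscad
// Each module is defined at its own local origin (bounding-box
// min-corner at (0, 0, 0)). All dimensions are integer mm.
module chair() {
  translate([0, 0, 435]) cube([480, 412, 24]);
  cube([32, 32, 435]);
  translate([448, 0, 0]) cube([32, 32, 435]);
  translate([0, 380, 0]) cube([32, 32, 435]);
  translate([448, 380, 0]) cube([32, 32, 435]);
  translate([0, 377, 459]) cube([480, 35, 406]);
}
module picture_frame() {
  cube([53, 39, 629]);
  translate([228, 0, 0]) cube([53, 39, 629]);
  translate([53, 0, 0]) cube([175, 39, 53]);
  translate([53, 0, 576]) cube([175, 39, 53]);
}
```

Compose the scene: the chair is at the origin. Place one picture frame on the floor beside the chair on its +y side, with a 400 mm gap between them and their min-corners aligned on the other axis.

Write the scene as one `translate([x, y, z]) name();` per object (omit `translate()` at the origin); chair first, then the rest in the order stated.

chair();
translate([0, 812, 0]) picture_frame();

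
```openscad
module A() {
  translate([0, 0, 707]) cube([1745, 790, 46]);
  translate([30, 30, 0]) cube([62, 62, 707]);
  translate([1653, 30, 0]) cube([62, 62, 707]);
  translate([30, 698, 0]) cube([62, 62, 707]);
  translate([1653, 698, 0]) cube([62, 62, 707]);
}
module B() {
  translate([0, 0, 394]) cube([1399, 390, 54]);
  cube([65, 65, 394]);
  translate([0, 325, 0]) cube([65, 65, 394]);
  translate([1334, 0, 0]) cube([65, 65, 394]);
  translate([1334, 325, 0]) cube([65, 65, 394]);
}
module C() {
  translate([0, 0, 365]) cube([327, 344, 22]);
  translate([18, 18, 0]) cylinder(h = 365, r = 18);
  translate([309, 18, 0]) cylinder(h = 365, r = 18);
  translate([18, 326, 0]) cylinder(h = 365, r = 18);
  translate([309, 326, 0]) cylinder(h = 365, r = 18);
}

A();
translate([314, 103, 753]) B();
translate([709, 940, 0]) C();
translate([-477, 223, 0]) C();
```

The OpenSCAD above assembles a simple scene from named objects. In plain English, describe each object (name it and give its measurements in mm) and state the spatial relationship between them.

A is a table: top 1745 mm (x) × 790 mm (y), 46 mm thick, upper face at z = 753 mm, on four 62×62 mm square legs, each inset 30 mm from the nearest pair of top edges, running from z = 0 to the bottom of the top.

B is a bench: a 1399×390 mm seat slab, 54 mm thick, top at z = 448 mm, on four 65×65 mm square legs flush with the seat corners and standing on z = 0.

C is a simple wooden stool: a rectangular seat 327 mm (x) by 344 mm (y), 22 mm thick, top face at z = 387 mm, on four round legs, each 36 mm in diameter. The legs rest on z = 0, each leg's axis is inset half a diameter from the nearest pair of seat edges (so the leg's bounding box is flush with the corner).

The bench is on top of the table. Two stools sit around the table at the +y, −x sides.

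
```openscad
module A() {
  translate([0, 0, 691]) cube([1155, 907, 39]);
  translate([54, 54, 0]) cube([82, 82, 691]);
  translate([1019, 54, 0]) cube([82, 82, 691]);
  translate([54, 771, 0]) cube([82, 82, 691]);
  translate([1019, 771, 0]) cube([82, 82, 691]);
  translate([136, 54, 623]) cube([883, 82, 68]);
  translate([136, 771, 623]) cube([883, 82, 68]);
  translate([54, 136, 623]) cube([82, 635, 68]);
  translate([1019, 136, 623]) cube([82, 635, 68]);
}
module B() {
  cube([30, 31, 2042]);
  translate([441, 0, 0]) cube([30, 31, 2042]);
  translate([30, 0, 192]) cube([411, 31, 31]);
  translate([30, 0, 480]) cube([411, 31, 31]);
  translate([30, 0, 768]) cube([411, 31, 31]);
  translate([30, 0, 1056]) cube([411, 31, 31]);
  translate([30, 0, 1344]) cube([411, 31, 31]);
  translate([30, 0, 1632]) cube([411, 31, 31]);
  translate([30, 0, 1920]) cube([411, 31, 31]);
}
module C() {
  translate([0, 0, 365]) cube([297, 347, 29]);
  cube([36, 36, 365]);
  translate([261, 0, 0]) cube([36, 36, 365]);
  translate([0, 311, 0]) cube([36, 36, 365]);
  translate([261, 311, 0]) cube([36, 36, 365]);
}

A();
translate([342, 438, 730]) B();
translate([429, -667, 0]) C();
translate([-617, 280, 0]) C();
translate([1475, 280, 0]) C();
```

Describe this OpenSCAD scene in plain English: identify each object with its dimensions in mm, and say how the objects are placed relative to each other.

A is a table: top 1155 mm (x) × 907 mm (y), 39 mm thick, upper face at z = 730 mm, on four 82×82 mm square legs, each inset 54 mm from the nearest pair of top edges, running from z = 0 to the bottom of the top. Four apron rails, 82 mm thick and 68 mm tall, run between adjacent legs with their top edges flush with the underside of the top and their outer faces flush with the legs' outer faces.

B is a straight ladder. Two 30×31 mm vertical rails, 2042 mm tall, stand 471 mm apart (outside-to-outside) with their front faces coplanar on the −y side. 7 rungs, each 31 mm deep and 31 mm tall, span between the inner faces of the rails, front faces flush with the rails. The lowest rung's underside is at z = 192 mm and rungs are spaced 288 mm apart (underside to underside).

C is a simple wooden stool: a rectangular seat 297 mm (x) by 347 mm (y), 29 mm thick, top face at z = 394 mm, on four square legs, each 36×36 mm in cross-section. The legs rest on z = 0, each flush with a corner of the seat.

The ladder is on top of the table, centred. Three stools sit around the table at the −y, −x, +x sides.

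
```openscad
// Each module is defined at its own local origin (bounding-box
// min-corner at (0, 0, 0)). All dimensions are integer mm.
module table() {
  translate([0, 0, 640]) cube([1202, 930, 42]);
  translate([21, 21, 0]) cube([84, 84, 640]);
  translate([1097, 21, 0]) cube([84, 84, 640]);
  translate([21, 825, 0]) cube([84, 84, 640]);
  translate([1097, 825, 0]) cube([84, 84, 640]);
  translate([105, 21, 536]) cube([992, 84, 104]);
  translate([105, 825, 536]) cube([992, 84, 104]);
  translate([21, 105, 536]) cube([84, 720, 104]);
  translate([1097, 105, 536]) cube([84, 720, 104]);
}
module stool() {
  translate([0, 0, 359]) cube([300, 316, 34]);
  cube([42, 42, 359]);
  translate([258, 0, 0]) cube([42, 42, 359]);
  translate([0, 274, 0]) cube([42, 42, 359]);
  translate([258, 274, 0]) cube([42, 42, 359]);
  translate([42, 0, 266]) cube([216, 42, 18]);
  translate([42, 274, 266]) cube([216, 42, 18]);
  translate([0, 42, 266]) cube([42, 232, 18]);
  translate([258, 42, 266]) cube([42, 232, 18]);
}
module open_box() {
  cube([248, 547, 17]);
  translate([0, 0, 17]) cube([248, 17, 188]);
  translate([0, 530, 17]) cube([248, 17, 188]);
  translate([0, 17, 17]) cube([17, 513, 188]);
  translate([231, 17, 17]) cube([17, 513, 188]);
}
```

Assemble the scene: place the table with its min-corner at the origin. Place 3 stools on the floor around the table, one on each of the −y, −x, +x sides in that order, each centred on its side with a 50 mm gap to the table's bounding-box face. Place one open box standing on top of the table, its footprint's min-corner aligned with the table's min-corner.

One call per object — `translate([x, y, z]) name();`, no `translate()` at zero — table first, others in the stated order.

table();
translate([451, -366, 0]) stool();
translate([-350, 307, 0]) stool();
translate([1252, 307, 0]) stool();
translate([0, 0, 682]) open_box();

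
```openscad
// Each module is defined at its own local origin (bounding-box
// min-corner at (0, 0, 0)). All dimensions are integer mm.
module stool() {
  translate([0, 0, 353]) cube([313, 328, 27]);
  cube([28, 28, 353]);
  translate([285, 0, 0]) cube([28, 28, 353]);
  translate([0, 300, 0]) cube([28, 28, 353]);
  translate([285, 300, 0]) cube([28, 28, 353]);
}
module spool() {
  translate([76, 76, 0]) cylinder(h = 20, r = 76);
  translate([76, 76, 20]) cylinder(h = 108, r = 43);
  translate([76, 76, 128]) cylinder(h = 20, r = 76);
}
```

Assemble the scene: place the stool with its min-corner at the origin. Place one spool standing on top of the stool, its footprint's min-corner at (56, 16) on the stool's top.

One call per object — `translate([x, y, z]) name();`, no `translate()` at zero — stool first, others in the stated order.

stool();
translate([56, 16, 380]) spool();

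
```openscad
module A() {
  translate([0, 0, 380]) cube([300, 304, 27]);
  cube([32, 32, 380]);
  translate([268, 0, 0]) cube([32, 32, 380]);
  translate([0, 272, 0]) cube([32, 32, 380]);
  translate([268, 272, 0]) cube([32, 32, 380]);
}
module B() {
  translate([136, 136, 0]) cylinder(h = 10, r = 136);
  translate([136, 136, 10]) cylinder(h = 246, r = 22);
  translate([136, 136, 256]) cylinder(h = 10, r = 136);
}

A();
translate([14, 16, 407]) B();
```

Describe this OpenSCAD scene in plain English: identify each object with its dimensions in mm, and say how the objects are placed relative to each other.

A is a four-legged stool. The seat is 300×304 mm, 27 mm thick, top at z = 407 mm. It stands on four square legs, each 32×32 mm in cross-section, from z = 0 to the seat underside, each flush with a corner of the seat.

B is a spool: two coaxial disc flanges of radius 136 mm and thickness 10 mm, joined by a core cylinder of radius 22 mm and height 246 mm. The lower flange rests on z = 0 and the three cylinders share a vertical axis.

The spool is on top of the stool, centred.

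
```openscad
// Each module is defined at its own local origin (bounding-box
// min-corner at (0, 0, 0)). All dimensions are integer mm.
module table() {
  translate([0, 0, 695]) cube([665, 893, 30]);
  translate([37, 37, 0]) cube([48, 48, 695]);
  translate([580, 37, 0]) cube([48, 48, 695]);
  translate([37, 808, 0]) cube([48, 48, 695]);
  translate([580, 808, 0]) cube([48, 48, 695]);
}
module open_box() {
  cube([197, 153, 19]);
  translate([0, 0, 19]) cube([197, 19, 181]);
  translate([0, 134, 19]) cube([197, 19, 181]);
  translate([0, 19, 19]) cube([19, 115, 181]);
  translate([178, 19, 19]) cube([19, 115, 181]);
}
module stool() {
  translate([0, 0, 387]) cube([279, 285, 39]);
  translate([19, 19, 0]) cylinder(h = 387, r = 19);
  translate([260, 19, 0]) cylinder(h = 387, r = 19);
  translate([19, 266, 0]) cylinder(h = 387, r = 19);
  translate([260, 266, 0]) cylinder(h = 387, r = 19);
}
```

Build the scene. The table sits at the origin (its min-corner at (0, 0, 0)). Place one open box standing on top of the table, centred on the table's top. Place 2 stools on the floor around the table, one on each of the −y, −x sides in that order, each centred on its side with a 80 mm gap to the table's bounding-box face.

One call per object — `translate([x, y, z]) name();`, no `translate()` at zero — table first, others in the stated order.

table();
translate([234, 370, 725]) open_box();
translate([193, -365, 0]) stool();
translate([-359, 304, 0]) stool();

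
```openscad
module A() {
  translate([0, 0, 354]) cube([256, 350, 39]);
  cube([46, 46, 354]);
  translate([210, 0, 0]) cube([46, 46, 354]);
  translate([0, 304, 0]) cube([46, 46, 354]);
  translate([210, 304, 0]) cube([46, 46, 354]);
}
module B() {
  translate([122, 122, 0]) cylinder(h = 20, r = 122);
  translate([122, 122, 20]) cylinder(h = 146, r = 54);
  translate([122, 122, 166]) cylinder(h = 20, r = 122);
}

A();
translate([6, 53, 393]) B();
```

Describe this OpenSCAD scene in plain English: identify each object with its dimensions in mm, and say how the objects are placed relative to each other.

A is a four-legged stool. The seat is 256×350 mm, 39 mm thick, top at z = 393 mm. It stands on four square legs, each 46×46 mm in cross-section, from z = 0 to the seat underside, each flush with a corner of the seat.

B is a spool: two coaxial disc flanges of radius 122 mm and thickness 20 mm, joined by a core cylinder of radius 54 mm and height 146 mm. The lower flange rests on z = 0 and the three cylinders share a vertical axis.

The spool is on top of the stool, centred.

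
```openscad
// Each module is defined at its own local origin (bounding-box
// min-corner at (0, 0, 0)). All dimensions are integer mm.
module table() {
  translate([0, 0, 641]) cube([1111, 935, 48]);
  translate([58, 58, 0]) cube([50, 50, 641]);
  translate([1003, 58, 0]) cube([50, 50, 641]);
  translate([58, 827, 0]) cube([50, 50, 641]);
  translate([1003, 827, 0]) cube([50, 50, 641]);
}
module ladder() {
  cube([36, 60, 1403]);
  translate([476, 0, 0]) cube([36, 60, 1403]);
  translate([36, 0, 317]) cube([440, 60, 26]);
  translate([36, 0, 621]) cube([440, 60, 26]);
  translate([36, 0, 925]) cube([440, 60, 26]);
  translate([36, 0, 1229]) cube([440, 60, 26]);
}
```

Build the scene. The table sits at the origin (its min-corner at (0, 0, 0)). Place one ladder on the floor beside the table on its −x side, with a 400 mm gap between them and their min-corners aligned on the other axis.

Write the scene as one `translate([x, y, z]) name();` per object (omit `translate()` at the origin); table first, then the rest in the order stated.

table();
translate([-912, 0, 0]) ladder();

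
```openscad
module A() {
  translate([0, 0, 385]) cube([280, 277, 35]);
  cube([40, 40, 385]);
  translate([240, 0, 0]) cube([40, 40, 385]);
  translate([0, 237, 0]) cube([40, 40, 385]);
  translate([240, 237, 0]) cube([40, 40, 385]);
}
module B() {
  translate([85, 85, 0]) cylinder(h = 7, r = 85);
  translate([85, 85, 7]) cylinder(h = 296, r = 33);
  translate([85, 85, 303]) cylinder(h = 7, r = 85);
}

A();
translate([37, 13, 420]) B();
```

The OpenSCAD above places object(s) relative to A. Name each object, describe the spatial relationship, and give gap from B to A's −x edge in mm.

The spool's min-x is at 37; the stool's min-x is 0; gap = 37 mm.

A is a stool. B is a spool. The spool is on top of the stool. The gap from the spool to the stool's −x edge is 37 mm.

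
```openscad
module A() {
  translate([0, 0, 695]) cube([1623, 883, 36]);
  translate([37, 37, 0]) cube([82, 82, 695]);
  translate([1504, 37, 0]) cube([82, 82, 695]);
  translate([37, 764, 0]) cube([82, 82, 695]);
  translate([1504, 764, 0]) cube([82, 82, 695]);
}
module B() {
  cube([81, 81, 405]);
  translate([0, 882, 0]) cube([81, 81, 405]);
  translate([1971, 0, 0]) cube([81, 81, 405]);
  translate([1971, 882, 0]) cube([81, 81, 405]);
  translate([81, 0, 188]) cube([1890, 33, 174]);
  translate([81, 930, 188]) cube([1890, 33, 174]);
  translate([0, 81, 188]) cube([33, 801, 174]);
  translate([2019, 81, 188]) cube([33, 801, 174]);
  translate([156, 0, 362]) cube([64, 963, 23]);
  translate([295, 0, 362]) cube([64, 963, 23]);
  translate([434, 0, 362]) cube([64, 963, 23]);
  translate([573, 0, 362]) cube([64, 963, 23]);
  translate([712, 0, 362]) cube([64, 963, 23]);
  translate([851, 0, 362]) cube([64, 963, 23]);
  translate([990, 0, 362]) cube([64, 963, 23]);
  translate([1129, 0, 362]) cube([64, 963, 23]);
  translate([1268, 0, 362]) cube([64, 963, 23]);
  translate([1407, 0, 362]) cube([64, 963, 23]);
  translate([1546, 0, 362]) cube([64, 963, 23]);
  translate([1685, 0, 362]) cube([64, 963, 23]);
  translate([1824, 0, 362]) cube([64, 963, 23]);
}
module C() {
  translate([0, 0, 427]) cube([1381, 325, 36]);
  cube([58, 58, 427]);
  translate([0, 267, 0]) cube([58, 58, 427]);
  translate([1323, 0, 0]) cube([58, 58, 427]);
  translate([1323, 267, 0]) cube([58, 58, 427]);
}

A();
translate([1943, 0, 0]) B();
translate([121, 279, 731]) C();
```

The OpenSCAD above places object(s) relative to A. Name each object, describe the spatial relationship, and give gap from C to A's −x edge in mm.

The bench's min-x is at 121; the table's min-x is 0; gap = 121 mm.

A is a table. B is a bed frame. C is a bench. The bed frame is on the floor beside the table on its +x side. The bench is on top of the table, centred. The gap from the bench to the table's −x edge is 121 mm.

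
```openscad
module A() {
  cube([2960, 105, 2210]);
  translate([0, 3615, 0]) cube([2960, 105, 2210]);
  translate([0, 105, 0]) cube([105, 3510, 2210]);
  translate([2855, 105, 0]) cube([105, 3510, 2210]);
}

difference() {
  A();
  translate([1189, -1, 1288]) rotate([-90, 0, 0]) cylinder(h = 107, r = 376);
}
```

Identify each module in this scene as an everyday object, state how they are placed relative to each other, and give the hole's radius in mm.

The subtracted cylinder has r = 376 mm.

A is a house frame. The house frame has a circular hole through its front wall. The hole's radius is 376 mm.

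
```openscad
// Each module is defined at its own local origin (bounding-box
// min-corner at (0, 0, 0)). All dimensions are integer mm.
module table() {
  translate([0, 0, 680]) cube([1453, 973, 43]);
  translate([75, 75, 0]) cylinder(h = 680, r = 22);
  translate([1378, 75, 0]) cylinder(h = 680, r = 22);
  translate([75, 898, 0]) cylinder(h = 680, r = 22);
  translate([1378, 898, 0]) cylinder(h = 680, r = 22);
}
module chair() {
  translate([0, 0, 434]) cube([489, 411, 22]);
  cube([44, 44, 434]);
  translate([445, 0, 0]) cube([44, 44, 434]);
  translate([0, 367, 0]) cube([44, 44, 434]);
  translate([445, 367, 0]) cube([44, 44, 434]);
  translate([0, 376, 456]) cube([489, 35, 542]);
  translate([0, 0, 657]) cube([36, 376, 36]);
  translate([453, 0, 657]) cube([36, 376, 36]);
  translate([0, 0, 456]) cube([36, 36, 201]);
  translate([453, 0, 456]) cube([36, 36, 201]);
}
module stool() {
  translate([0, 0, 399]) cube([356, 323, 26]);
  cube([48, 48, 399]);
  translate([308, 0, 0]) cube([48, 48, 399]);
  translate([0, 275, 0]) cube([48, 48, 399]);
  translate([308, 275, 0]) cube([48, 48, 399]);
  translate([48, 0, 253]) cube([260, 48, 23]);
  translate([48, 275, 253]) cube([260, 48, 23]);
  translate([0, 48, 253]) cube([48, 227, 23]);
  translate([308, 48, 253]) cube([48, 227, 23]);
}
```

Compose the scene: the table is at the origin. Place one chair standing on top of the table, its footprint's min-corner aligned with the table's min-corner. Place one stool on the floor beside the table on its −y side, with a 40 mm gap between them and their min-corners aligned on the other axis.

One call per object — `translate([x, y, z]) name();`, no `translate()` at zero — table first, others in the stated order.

table();
translate([0, 0, 723]) chair();
translate([0, -363, 0]) stool();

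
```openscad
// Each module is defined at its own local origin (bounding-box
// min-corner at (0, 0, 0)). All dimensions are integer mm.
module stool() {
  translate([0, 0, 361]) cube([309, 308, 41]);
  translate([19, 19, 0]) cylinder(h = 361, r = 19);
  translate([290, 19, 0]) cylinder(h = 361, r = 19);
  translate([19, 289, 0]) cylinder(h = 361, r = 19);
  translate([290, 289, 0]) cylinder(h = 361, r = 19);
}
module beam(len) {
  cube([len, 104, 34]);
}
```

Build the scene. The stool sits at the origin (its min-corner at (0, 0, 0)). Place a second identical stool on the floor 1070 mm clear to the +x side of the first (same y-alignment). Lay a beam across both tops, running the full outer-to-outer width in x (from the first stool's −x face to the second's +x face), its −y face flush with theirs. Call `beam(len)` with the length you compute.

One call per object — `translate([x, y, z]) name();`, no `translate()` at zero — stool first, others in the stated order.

stool();
translate([1379, 0, 0]) stool();
translate([0, 0, 402]) beam(1688);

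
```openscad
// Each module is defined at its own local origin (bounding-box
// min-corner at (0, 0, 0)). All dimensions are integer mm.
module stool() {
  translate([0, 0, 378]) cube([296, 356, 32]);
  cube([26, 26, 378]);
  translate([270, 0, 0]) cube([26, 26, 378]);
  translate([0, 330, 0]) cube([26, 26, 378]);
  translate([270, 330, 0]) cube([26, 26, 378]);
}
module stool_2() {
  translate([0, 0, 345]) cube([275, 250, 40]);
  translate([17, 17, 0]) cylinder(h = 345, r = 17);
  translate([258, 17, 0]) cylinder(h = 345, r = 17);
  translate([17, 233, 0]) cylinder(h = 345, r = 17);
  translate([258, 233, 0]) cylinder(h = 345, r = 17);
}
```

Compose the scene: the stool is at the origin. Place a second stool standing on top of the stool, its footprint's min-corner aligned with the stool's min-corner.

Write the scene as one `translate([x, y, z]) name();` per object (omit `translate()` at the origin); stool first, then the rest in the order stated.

stool();
translate([0, 0, 410]) stool_2();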